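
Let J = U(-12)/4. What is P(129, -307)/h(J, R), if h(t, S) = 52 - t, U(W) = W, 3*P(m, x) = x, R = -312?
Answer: -307/165 ≈ -1.8606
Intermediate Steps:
P(m, x) = x/3
J = -3 (J = -12/4 = -12*¼ = -3)
P(129, -307)/h(J, R) = ((⅓)*(-307))/(52 - 1*(-3)) = -307/(3*(52 + 3)) = -307/3/55 = -307/3*1/55 = -307/165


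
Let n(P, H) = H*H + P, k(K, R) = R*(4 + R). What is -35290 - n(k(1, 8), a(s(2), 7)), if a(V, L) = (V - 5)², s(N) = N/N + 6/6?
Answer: -35467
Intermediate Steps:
s(N) = 2 (s(N) = 1 + 6*(⅙) = 1 + 1 = 2)
a(V, L) = (-5 + V)²
n(P, H) = P + H² (n(P, H) = H² + P = P + H²)
-35290 - n(k(1, 8), a(s(2), 7)) = -35290 - (8*(4 + 8) + ((-5 + 2)²)²) = -35290 - (8*12 + ((-3)²)²) = -35290 - (96 + 9²) = -35290 - (96 + 81) = -35290 - 1*177 = -35290 - 177 = -35467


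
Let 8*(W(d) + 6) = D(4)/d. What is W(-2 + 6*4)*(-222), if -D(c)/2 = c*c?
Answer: 15096/11 ≈ 1372.4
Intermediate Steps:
D(c) = -2*c² (D(c) = -2*c*c = -2*c²)
W(d) = -6 - 4/d (W(d) = -6 + ((-2*4²)/d)/8 = -6 + ((-2*16)/d)/8 = -6 + (-32/d)/8 = -6 - 4/d)
W(-2 + 6*4)*(-222) = (-6 - 4/(-2 + 6*4))*(-222) = (-6 - 4/(-2 + 24))*(-222) = (-6 - 4/22)*(-222) = (-6 - 4*1/22)*(-222) = (-6 - 2/11)*(-222) = -68/11*(-222) = 15096/11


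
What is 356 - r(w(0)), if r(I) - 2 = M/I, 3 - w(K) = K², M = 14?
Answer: 1048/3 ≈ 349.33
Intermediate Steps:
w(K) = 3 - K²
r(I) = 2 + 14/I
356 - r(w(0)) = 356 - (2 + 14/(3 - 1*0²)) = 356 - (2 + 14/(3 - 1*0)) = 356 - (2 + 14/(3 + 0)) = 356 - (2 + 14/3) = 356 - 1*20/3 = 356 - 20/3 = 1048/3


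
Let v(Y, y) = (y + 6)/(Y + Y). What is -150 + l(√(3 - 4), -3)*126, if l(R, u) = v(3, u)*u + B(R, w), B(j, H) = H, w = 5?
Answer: 291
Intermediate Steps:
v(Y, y) = (6 + y)/(2*Y) (v(Y, y) = (6 + y)/((2*Y)) = (6 + y)*(1/(2*Y)) = (6 + y)/(2*Y))
l(R, u) = 5 + u*(1 + u/6) (l(R, u) = ((½)*(6 + u)/3)*u + 5 = ((½)*(⅓)*(6 + u))*u + 5 = (1 + u/6)*u + 5 = u*(1 + u/6) + 5 = 5 + u*(1 + u/6))
-150 + l(√(3 - 4), -3)*126 = -150 + (5 + (⅙)*(-3)*(6 - 3))*126 = -150 + (5 + (⅙)*(-3)*3)*126 = -150 + (5 - 3/2)*126 = -150 + (7/2)*126 = -150 + 441 = 291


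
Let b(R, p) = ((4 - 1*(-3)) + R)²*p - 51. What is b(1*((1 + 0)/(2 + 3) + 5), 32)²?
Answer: 13876133209/625 ≈ 2.2202e+7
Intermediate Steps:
b(R, p) = -51 + p*(7 + R)² (b(R, p) = ((4 + 3) + R)²*p - 51 = (7 + R)²*p - 51 = p*(7 + R)² - 51 = -51 + p*(7 + R)²)
b(1*((1 + 0)/(2 + 3) + 5), 32)² = (-51 + 32*(7 + 1*((1 + 0)/(2 + 3) + 5))²)² = (-51 + 32*(7 + 1*(1/5 + 5))²)² = (-51 + 32*(7 + 1*(1*(⅕) + 5))²)² = (-51 + 32*(7 + 1*(⅕ + 5))²)² = (-51 + 32*(7 + 1*(26/5))²)² = (-51 + 32*(7 + 26/5)²)² = (-51 + 32*(61/5)²)² = (-51 + 32*(3721/25))² = (-51 + 119072/25)² = (117797/25)² = 13876133209/625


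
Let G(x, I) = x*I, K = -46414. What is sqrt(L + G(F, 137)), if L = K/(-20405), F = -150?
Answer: 4*I*sqrt(534708352255)/20405 ≈ 143.34*I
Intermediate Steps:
G(x, I) = I*x
L = 46414/20405 (L = -46414/(-20405) = -46414*(-1/20405) = 46414/20405 ≈ 2.2746)
sqrt(L + G(F, 137)) = sqrt(46414/20405 + 137*(-150)) = sqrt(46414/20405 - 20550) = sqrt(-419276336/20405) = 4*I*sqrt(534708352255)/20405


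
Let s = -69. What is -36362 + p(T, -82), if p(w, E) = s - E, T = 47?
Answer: -36349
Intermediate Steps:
p(w, E) = -69 - E
-36362 + p(T, -82) = -36362 + (-69 - 1*(-82)) = -36362 + (-69 + 82) = -36362 + 13 = -36349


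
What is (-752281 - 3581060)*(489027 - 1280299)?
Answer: 3428851399752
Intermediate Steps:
(-752281 - 3581060)*(489027 - 1280299) = -4333341*(-791272) = 3428851399752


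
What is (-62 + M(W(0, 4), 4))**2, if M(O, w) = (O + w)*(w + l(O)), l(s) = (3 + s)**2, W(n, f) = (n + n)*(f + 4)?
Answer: 100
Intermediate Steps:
W(n, f) = 2*n*(4 + f) (W(n, f) = (2*n)*(4 + f) = 2*n*(4 + f))
M(O, w) = (O + w)*(w + (3 + O)**2)
(-62 + M(W(0, 4), 4))**2 = (-62 + (4**2 + (2*0*(4 + 4))*4 + (2*0*(4 + 4))*(3 + 2*0*(4 + 4))**2 + 4*(3 + 2*0*(4 + 4))**2))**2 = (-62 + (16 + (2*0*8)*4 + (2*0*8)*(3 + 2*0*8)**2 + 4*(3 + 2*0*8)**2))**2 = (-62 + (16 + 0*4 + 0*(3 + 0)**2 + 4*(3 + 0)**2))**2 = (-62 + (16 + 0 + 0*3**2 + 4*3**2))**2 = (-62 + (16 + 0 + 0*9 + 4*9))**2 = (-62 + (16 + 0 + 0 + 36))**2 = (-62 + 52)**2 = (-10)**2 = 100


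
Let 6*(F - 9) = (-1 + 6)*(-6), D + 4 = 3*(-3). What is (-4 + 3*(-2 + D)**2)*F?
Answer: 2684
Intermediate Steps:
D = -13 (D = -4 + 3*(-3) = -4 - 9 = -13)
F = 4 (F = 9 + ((-1 + 6)*(-6))/6 = 9 + (5*(-6))/6 = 9 + (1/6)*(-30) = 9 - 5 = 4)
(-4 + 3*(-2 + D)**2)*F = (-4 + 3*(-2 - 13)**2)*4 = (-4 + 3*(-15)**2)*4 = (-4 + 3*225)*4 = (-4 + 675)*4 = 671*4 = 2684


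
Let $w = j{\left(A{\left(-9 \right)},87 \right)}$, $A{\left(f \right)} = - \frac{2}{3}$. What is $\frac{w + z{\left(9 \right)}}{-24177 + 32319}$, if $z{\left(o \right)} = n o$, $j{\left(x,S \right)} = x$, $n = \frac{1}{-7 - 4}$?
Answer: $- \frac{49}{268686} \approx -0.00018237$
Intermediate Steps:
$n = - \frac{1}{11}$ ($n = \frac{1}{-11} = - \frac{1}{11} \approx -0.090909$)
$A{\left(f \right)} = - \frac{2}{3}$ ($A{\left(f \right)} = \left(-2\right) \frac{1}{3} = - \frac{2}{3}$)
$z{\left(o \right)} = - \frac{o}{11}$
$w = - \frac{2}{3} \approx -0.66667$
$\frac{w + z{\left(9 \right)}}{-24177 + 32319} = \frac{- \frac{2}{3} - \frac{9}{11}}{-24177 + 32319} = \frac{- \frac{2}{3} - \frac{9}{11}}{8142} = \left(- \frac{49}{33}\right) \frac{1}{8142} = - \frac{49}{268686}$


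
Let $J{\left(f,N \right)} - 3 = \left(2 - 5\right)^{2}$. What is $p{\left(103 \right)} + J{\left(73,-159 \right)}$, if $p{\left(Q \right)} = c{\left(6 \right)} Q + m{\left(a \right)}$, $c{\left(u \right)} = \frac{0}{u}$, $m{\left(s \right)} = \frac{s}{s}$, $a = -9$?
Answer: $13$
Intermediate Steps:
$m{\left(s \right)} = 1$
$c{\left(u \right)} = 0$
$J{\left(f,N \right)} = 12$ ($J{\left(f,N \right)} = 3 + \left(2 - 5\right)^{2} = 3 + \left(-3\right)^{2} = 3 + 9 = 12$)
$p{\left(Q \right)} = 1$ ($p{\left(Q \right)} = 0 Q + 1 = 0 + 1 = 1$)
$p{\left(103 \right)} + J{\left(73,-159 \right)} = 1 + 12 = 13$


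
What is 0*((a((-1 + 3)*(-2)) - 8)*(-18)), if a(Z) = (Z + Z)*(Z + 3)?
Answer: 0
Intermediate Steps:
a(Z) = 2*Z*(3 + Z) (a(Z) = (2*Z)*(3 + Z) = 2*Z*(3 + Z))
0*((a((-1 + 3)*(-2)) - 8)*(-18)) = 0*((2*((-1 + 3)*(-2))*(3 + (-1 + 3)*(-2)) - 8)*(-18)) = 0*((2*(2*(-2))*(3 + 2*(-2)) - 8)*(-18)) = 0*((2*(-4)*(3 - 4) - 8)*(-18)) = 0*((2*(-4)*(-1) - 8)*(-18)) = 0*((8 - 8)*(-18)) = 0*(0*(-18)) = 0*0 = 0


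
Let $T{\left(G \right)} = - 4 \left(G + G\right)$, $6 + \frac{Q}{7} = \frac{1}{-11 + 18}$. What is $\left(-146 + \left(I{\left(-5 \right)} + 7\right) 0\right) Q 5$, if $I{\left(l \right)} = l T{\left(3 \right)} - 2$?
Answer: $29930$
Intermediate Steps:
$Q = -41$ ($Q = -42 + \frac{7}{-11 + 18} = -42 + \frac{7}{7} = -42 + 7 \cdot \frac{1}{7} = -42 + 1 = -41$)
$T{\left(G \right)} = - 8 G$ ($T{\left(G \right)} = - 4 \cdot 2 G = - 8 G$)
$I{\left(l \right)} = -2 - 24 l$ ($I{\left(l \right)} = l \left(\left(-8\right) 3\right) - 2 = l \left(-24\right) - 2 = - 24 l - 2 = -2 - 24 l$)
$\left(-146 + \left(I{\left(-5 \right)} + 7\right) 0\right) Q 5 = \left(-146 + \left(\left(-2 - -120\right) + 7\right) 0\right) \left(\left(-41\right) 5\right) = \left(-146 + \left(\left(-2 + 120\right) + 7\right) 0\right) \left(-205\right) = \left(-146 + \left(118 + 7\right) 0\right) \left(-205\right) = \left(-146 + 125 \cdot 0\right) \left(-205\right) = \left(-146 + 0\right) \left(-205\right) = \left(-146\right) \left(-205\right) = 29930$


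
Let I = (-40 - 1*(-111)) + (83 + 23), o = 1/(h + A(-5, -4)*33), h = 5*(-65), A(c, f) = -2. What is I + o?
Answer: 69206/391 ≈ 177.00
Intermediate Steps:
h = -325
o = -1/391 (o = 1/(-325 - 2*33) = 1/(-325 - 66) = 1/(-391) = -1/391 ≈ -0.0025575)
I = 177 (I = (-40 + 111) + 106 = 71 + 106 = 177)
I + o = 177 - 1/391 = 69206/391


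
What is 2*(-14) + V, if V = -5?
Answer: -33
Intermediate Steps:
2*(-14) + V = 2*(-14) - 5 = -28 - 5 = -33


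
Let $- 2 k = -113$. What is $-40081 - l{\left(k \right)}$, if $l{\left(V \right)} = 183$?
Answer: $-40264$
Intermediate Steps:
$k = \frac{113}{2}$ ($k = \left(- \frac{1}{2}\right) \left(-113\right) = \frac{113}{2} \approx 56.5$)
$-40081 - l{\left(k \right)} = -40081 - 183 = -40264$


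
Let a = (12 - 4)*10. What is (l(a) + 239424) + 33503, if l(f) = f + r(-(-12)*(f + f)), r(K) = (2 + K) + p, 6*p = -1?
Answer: 1649573/6 ≈ 2.7493e+5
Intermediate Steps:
p = -⅙ (p = (⅙)*(-1) = -⅙ ≈ -0.16667)
a = 80 (a = 8*10 = 80)
r(K) = 11/6 + K (r(K) = (2 + K) - ⅙ = 11/6 + K)
l(f) = 11/6 + 25*f (l(f) = f + (11/6 - (-12)*(f + f)) = f + (11/6 - (-12)*2*f) = f + (11/6 - (-24)*f) = f + (11/6 + 24*f) = 11/6 + 25*f)
(l(a) + 239424) + 33503 = ((11/6 + 25*80) + 239424) + 33503 = ((11/6 + 2000) + 239424) + 33503 = (12011/6 + 239424) + 33503 = 1448555/6 + 33503 = 1649573/6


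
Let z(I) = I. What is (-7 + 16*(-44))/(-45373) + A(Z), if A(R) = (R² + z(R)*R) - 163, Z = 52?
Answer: 237982096/45373 ≈ 5245.0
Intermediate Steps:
A(R) = -163 + 2*R² (A(R) = (R² + R*R) - 163 = (R² + R²) - 163 = 2*R² - 163 = -163 + 2*R²)
(-7 + 16*(-44))/(-45373) + A(Z) = (-7 + 16*(-44))/(-45373) + (-163 + 2*52²) = (-7 - 704)*(-1/45373) + (-163 + 2*2704) = -711*(-1/45373) + (-163 + 5408) = 711/45373 + 5245 = 237982096/45373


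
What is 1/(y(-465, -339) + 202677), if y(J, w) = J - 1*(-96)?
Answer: 1/202308 ≈ 4.9430e-6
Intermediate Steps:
y(J, w) = 96 + J (y(J, w) = J + 96 = 96 + J)
1/(y(-465, -339) + 202677) = 1/((96 - 465) + 202677) = 1/(-369 + 202677) = 1/202308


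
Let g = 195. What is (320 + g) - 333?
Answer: 182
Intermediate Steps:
(320 + g) - 333 = (320 + 195) - 333 = 515 - 333 = 182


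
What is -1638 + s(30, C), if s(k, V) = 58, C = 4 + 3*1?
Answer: -1580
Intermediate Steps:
C = 7 (C = 4 + 3 = 7)
-1638 + s(30, C) = -1638 + 58 = -1580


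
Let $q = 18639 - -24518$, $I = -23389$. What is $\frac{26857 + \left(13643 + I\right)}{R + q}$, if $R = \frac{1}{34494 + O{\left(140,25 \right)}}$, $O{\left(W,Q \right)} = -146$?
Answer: $\frac{587728628}{1482356637} \approx 0.39648$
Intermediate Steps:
$q = 43157$ ($q = 18639 + 24518 = 43157$)
$R = \frac{1}{34348}$ ($R = \frac{1}{34494 - 146} = \frac{1}{34348} \approx 2.9114 \cdot 10^{-5}$)
$\frac{26857 + \left(13643 + I\right)}{R + q} = \frac{26857 + \left(13643 - 23389\right)}{\frac{1}{34348} + 43157} = \frac{26857 - 9746}{\frac{1482356637}{34348}} = 17111 \cdot \frac{34348}{1482356637} = \frac{587728628}{1482356637}$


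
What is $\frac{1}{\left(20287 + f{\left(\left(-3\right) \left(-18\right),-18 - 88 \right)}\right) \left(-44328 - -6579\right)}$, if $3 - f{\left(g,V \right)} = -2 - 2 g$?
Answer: $- \frac{1}{770079600} \approx -1.2986 \cdot 10^{-9}$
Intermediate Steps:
$f{\left(g,V \right)} = 5 + 2 g$ ($f{\left(g,V \right)} = 3 - \left(-2 - 2 g\right) = 3 + \left(2 + 2 g\right) = 5 + 2 g$)
$\frac{1}{\left(20287 + f{\left(\left(-3\right) \left(-18\right),-18 - 88 \right)}\right) \left(-44328 - -6579\right)} = \frac{1}{\left(20287 + \left(5 + 2 \left(\left(-3\right) \left(-18\right)\right)\right)\right) \left(-44328 - -6579\right)} = \frac{1}{\left(20287 + \left(5 + 2 \cdot 54\right)\right) \left(-44328 + \left(-8827 + 15406\right)\right)} = \frac{1}{\left(20287 + \left(5 + 108\right)\right) \left(-44328 + 6579\right)} = \frac{1}{\left(20287 + 113\right) \left(-37749\right)} = \frac{1}{20400 \left(-37749\right)} = \frac{1}{-770079600} = - \frac{1}{770079600}$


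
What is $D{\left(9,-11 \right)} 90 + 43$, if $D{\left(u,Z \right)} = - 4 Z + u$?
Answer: $4813$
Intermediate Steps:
$D{\left(u,Z \right)} = u - 4 Z$
$D{\left(9,-11 \right)} 90 + 43 = \left(9 - -44\right) 90 + 43 = \left(9 + 44\right) 90 + 43 = 53 \cdot 90 + 43 = 4770 + 43 = 4813$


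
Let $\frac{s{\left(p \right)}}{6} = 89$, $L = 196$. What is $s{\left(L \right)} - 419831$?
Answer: $-419297$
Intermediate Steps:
$s{\left(p \right)} = 534$ ($s{\left(p \right)} = 6 \cdot 89 = 534$)
$s{\left(L \right)} - 419831 = 534 - 419831 = -419297$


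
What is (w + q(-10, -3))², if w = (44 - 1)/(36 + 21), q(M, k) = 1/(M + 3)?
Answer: 59536/159201 ≈ 0.37397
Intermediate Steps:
q(M, k) = 1/(3 + M)
w = 43/57 ≈ 0.75439
(w + q(-10, -3))² = (43/57 + 1/(3 - 10))² = (43/57 + 1/(-7))² = (43/57 - ⅐)² = (244/399)² = 59536/159201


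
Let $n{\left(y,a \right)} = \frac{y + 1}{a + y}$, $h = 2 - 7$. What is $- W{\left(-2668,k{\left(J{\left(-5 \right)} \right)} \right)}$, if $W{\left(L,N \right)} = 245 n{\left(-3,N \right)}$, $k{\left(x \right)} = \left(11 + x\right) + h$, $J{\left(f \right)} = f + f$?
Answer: $-70$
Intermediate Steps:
$J{\left(f \right)} = 2 f$
$h = -5$
$k{\left(x \right)} = 6 + x$ ($k{\left(x \right)} = \left(11 + x\right) - 5 = 6 + x$)
$n{\left(y,a \right)} = \frac{1 + y}{a + y}$
$W{\left(L,N \right)} = - \frac{490}{-3 + N}$ ($W{\left(L,N \right)} = 245 \frac{1 - 3}{N - 3} = 245 \frac{1}{-3 + N} \left(-2\right) = 245 \left(- \frac{2}{-3 + N}\right) = - \frac{490}{-3 + N}$)
$- W{\left(-2668,k{\left(J{\left(-5 \right)} \right)} \right)} = - \frac{-490}{-3 + \left(6 + 2 \left(-5\right)\right)} = - \frac{-490}{-3 + \left(6 - 10\right)} = - \frac{-490}{-3 - 4} = - \frac{-490}{-7} = - \frac{\left(-490\right) \left(-1\right)}{7} = \left(-1\right) 70 = -70$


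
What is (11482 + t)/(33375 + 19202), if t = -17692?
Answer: -6210/52577 ≈ -0.11811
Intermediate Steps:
(11482 + t)/(33375 + 19202) = (11482 - 17692)/(33375 + 19202) = -6210/52577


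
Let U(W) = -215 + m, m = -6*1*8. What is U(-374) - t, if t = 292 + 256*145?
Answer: -37675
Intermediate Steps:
m = -48 (m = -6*8 = -48)
U(W) = -263 (U(W) = -215 - 48 = -263)
t = 37412 (t = 292 + 37120 = 37412)
U(-374) - t = -263 - 1*37412 = -263 - 37412 = -37675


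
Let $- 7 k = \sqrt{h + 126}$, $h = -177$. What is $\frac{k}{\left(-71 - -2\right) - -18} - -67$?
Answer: $67 + \frac{i \sqrt{51}}{357} \approx 67.0 + 0.020004 i$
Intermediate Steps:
$k = - \frac{i \sqrt{51}}{7}$ ($k = - \frac{\sqrt{-177 + 126}}{7} = - \frac{\sqrt{-51}}{7} = - \frac{i \sqrt{51}}{7} \approx - 1.0202 i$)
$\frac{k}{\left(-71 - -2\right) - -18} - -67 = \frac{\left(- \frac{1}{7}\right) i \sqrt{51}}{\left(-71 - -2\right) - -18} - -67 = \frac{\left(- \frac{1}{7}\right) i \sqrt{51}}{\left(-71 + 2\right) + 18} + 67 = \frac{\left(- \frac{1}{7}\right) i \sqrt{51}}{-69 + 18} + 67 = \frac{\left(- \frac{1}{7}\right) i \sqrt{51}}{-51} + 67 = - \frac{i \sqrt{51}}{7} \left(- \frac{1}{51}\right) + 67 = \frac{i \sqrt{51}}{357} + 67 = 67 + \frac{i \sqrt{51}}{357}$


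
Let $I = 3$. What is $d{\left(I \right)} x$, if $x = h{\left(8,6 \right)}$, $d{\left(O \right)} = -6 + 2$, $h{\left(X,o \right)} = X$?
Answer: $-32$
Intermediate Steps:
$d{\left(O \right)} = -4$
$x = 8$
$d{\left(I \right)} x = \left(-4\right) 8 = -32$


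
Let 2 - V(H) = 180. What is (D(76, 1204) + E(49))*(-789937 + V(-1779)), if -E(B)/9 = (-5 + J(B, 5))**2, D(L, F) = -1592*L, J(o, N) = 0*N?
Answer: 95775369955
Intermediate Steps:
J(o, N) = 0
V(H) = -178 (V(H) = 2 - 1*180 = 2 - 180 = -178)
E(B) = -225 (E(B) = -9*(-5 + 0)**2 = -9*(-5)**2 = -9*25 = -225)
(D(76, 1204) + E(49))*(-789937 + V(-1779)) = (-1592*76 - 225)*(-789937 - 178) = (-120992 - 225)*(-790115) = -121217*(-790115) = 95775369955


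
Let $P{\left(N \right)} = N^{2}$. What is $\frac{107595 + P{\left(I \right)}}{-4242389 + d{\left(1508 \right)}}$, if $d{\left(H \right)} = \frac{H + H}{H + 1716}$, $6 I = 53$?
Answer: $- \frac{120163099}{4734505080} \approx -0.02538$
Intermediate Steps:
$I = \frac{53}{6}$ ($I = \frac{1}{6} \cdot 53 = \frac{53}{6} \approx 8.8333$)
$d{\left(H \right)} = \frac{2 H}{1716 + H}$
$\frac{107595 + P{\left(I \right)}}{-4242389 + d{\left(1508 \right)}} = \frac{107595 + \left(\frac{53}{6}\right)^{2}}{-4242389 + 2 \cdot 1508 \frac{1}{1716 + 1508}} = \frac{107595 + \frac{2809}{36}}{-4242389 + 2 \cdot 1508 \cdot \frac{1}{3224}} = \frac{3876229}{36 \left(-4242389 + 2 \cdot 1508 \cdot \frac{1}{3224}\right)} = \frac{3876229}{36 \left(-4242389 + \frac{29}{31}\right)} = \frac{3876229}{36 \left(- \frac{131514030}{31}\right)} = \frac{3876229}{36} \left(- \frac{31}{131514030}\right) = - \frac{120163099}{4734505080}$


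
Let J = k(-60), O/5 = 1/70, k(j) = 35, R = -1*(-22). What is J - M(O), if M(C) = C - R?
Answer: 797/14 ≈ 56.929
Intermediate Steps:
R = 22
O = 1/14 (O = 5/70 = 5*(1/70) = 1/14 ≈ 0.071429)
M(C) = -22 + C (M(C) = C - 1*22 = C - 22 = -22 + C)
J = 35
J - M(O) = 35 - (-22 + 1/14) = 35 - 1*(-307/14) = 35 + 307/14 = 797/14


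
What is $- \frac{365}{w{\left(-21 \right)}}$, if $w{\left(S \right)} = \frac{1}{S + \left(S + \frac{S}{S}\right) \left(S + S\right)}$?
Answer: $-298935$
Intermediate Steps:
$w{\left(S \right)} = \frac{1}{S + 2 S \left(1 + S\right)}$ ($w{\left(S \right)} = \frac{1}{S + \left(S + 1\right) 2 S} = \frac{1}{S + \left(1 + S\right) 2 S} = \frac{1}{S + 2 S \left(1 + S\right)}$)
$- \frac{365}{w{\left(-21 \right)}} = - \frac{365}{\frac{1}{-21} \frac{1}{3 + 2 \left(-21\right)}} = - \frac{365}{\left(- \frac{1}{21}\right) \frac{1}{3 - 42}} = - \frac{365}{\left(- \frac{1}{21}\right) \frac{1}{-39}} = - \frac{365}{\left(- \frac{1}{21}\right) \left(- \frac{1}{39}\right)} = - 365 \frac{1}{\frac{1}{819}} = \left(-365\right) 819 = -298935$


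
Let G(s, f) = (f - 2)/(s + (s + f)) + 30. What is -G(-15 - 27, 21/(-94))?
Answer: -237719/7917 ≈ -30.026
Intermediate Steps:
G(s, f) = 30 + (-2 + f)/(f + 2*s) (G(s, f) = (-2 + f)/(s + (f + s)) + 30 = (-2 + f)/(f + 2*s) + 30 = 30 + (-2 + f)/(f + 2*s))
-G(-15 - 27, 21/(-94)) = -(-2 + 31*(21/(-94)) + 60*(-15 - 27))/(21/(-94) + 2*(-15 - 27)) = -(-2 + 31*(21*(-1/94)) + 60*(-42))/(21*(-1/94) + 2*(-42)) = -(-2 + 31*(-21/94) - 2520)/(-21/94 - 84) = -(-2 - 651/94 - 2520)/(-7917/94) = -(-94)*(-237719)/(7917*94) = -1*237719/7917 = -237719/7917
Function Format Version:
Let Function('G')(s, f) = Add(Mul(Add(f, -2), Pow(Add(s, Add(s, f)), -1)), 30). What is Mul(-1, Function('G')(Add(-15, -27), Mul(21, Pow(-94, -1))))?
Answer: Rational(-237719, 7917) ≈ -30.026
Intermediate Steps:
Function('G')(s, f) = Add(30, Mul(Pow(Add(f, Mul(2, s)), -1), Add(-2, f))) (Function('G')(s, f) = Add(Mul(Add(-2, f), Pow(Add(s, Add(f, s)), -1)), 30) = Add(Mul(Add(-2, f), Pow(Add(f, Mul(2, s)), -1)), 30) = Add(Mul(Pow(Add(f, Mul(2, s)), -1), Add(-2, f)), 30) = Add(30, Mul(Pow(Add(f, Mul(2, s)), -1), Add(-2, f))))
Mul(-1, Function('G')(Add(-15, -27), Mul(21, Pow(-94, -1)))) = Mul(-1, Mul(Pow(Add(Mul(21, Pow(-94, -1)), Mul(2, Add(-15, -27))), -1), Add(-2, Mul(31, Mul(21, Pow(-94, -1))), Mul(60, Add(-15, -27))))) = Mul(-1, Mul(Pow(Add(Mul(21, Rational(-1, 94)), Mul(2, -42)), -1), Add(-2, Mul(31, Mul(21, Rational(-1, 94))), Mul(60, -42)))) = Mul(-1, Mul(Pow(Add(Rational(-21, 94), -84), -1), Add(-2, Mul(31, Rational(-21, 94)), -2520))) = Mul(-1, Mul(Pow(Rational(-7917, 94), -1), Add(-2, Rational(-651, 94), -2520))) = Mul(-1, Mul(Rational(-94, 7917), Rational(-237719, 94))) = Mul(-1, Rational(237719, 7917)) = Rational(-237719, 7917)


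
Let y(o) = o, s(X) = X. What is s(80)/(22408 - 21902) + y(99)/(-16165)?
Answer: 621553/4089745 ≈ 0.15198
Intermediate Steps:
s(80)/(22408 - 21902) + y(99)/(-16165) = 80/(22408 - 21902) + 99/(-16165) = 80/506 + 99*(-1/16165) = 80*(1/506) - 99/16165 = 40/253 - 99/16165 = 621553/4089745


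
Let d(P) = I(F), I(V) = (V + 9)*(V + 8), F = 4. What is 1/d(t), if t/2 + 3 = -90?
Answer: 1/156 ≈ 0.0064103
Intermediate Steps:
t = -186 (t = -6 + 2*(-90) = -6 - 180 = -186)
I(V) = (8 + V)*(9 + V) (I(V) = (9 + V)*(8 + V) = (8 + V)*(9 + V))
d(P) = 156 (d(P) = 72 + 4**2 + 17*4 = 72 + 16 + 68 = 156)
1/d(t) = 1/156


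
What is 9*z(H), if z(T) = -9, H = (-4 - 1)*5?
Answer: -81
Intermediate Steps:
H = -25 (H = -5*5 = -25)
9*z(H) = 9*(-9) = -81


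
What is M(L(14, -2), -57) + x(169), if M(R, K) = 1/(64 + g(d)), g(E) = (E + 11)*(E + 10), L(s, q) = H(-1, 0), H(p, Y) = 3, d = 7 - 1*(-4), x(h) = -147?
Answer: -77321/526 ≈ -147.00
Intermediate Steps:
d = 11 (d = 7 + 4 = 11)
L(s, q) = 3
g(E) = (10 + E)*(11 + E) (g(E) = (11 + E)*(10 + E) = (10 + E)*(11 + E))
M(R, K) = 1/526 (M(R, K) = 1/(64 + (110 + 11² + 21*11)) = 1/(64 + (110 + 121 + 231)) = 1/(64 + 462) = 1/526)
M(L(14, -2), -57) + x(169) = 1/526 - 147 = -77321/526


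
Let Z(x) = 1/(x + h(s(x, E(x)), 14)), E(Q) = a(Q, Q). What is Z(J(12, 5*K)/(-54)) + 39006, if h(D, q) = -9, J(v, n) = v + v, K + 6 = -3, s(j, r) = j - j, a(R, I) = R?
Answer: 3315501/85 ≈ 39006.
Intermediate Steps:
E(Q) = Q
s(j, r) = 0
K = -9 (K = -6 - 3 = -9)
J(v, n) = 2*v
Z(x) = 1/(-9 + x) (Z(x) = 1/(x - 9) = 1/(-9 + x))
Z(J(12, 5*K)/(-54)) + 39006 = 1/(-9 + (2*12)/(-54)) + 39006 = 1/(-9 + 24*(-1/54)) + 39006 = 1/(-9 - 4/9) + 39006 = 1/(-85/9) + 39006 = -9/85 + 39006 = 3315501/85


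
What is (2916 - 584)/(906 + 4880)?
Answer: 106/263 ≈ 0.40304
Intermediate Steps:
(2916 - 584)/(906 + 4880) = 2332/5786 = 2332*(1/5786) = 106/263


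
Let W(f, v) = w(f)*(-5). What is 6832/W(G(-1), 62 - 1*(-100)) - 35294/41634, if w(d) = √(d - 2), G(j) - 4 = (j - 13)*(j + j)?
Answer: -17647/20817 - 3416*√30/75 ≈ -250.32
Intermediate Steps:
G(j) = 4 + 2*j*(-13 + j) (G(j) = 4 + (j - 13)*(j + j) = 4 + (-13 + j)*(2*j) = 4 + 2*j*(-13 + j))
w(d) = √(-2 + d)
W(f, v) = -5*√(-2 + f) (W(f, v) = √(-2 + f)*(-5) = -5*√(-2 + f))
6832/W(G(-1), 62 - 1*(-100)) - 35294/41634 = 6832/((-5*√(-2 + (4 - 26*(-1) + 2*(-1)²)))) - 35294/41634 = 6832/((-5*√(-2 + (4 + 26 + 2*1)))) - 35294*1/41634 = 6832/((-5*√(-2 + (4 + 26 + 2)))) - 17647/20817 = 6832/((-5*√(-2 + 32))) - 17647/20817 = 6832/((-5*√30)) - 17647/20817 = 6832*(-√30/150) - 17647/20817 = -3416*√30/75 - 17647/20817 = -17647/20817 - 3416*√30/75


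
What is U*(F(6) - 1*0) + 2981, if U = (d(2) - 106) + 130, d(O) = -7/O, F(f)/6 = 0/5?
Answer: 2981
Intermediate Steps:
F(f) = 0 (F(f) = 6*(0/5) = 6*(0*(⅕)) = 6*0 = 0)
U = 41/2 (U = (-7/2 - 106) + 130 = -219/2 + 130 = 41/2 ≈ 20.500)
U*(F(6) - 1*0) + 2981 = 41*(0 - 1*0)/2 + 2981 = 41*(0 + 0)/2 + 2981 = (41/2)*0 + 2981 = 0 + 2981 = 2981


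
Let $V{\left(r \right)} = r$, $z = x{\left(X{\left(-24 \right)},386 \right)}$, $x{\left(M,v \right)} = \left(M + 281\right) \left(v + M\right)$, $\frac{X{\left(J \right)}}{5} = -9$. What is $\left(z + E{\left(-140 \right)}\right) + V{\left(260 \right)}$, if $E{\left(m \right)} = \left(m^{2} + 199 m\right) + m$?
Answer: $72336$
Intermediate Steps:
$E{\left(m \right)} = m^{2} + 200 m$
$X{\left(J \right)} = -45$ ($X{\left(J \right)} = 5 \left(-9\right) = -45$)
$x{\left(M,v \right)} = \left(281 + M\right) \left(M + v\right)$
$z = 80476$ ($z = \left(-45\right)^{2} + 281 \left(-45\right) + 281 \cdot 386 - 17370 = 2025 - 12645 + 108466 - 17370 = 80476$)
$\left(z + E{\left(-140 \right)}\right) + V{\left(260 \right)} = \left(80476 - 140 \left(200 - 140\right)\right) + 260 = \left(80476 - 8400\right) + 260 = 72076 + 260 = 72336$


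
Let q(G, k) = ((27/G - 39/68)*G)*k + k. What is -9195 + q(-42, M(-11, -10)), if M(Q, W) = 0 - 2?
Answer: -158086/17 ≈ -9299.2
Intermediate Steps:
M(Q, W) = -2
q(G, k) = k + G*k*(-39/68 + 27/G) (q(G, k) = ((27/G - 39*1/68)*G)*k + k = ((27/G - 39/68)*G)*k + k = ((-39/68 + 27/G)*G)*k + k = (G*(-39/68 + 27/G))*k + k = G*k*(-39/68 + 27/G) + k = k + G*k*(-39/68 + 27/G))
-9195 + q(-42, M(-11, -10)) = -9195 + (1/68)*(-2)*(1904 - 39*(-42)) = -9195 + (1/68)*(-2)*(1904 + 1638) = -9195 + (1/68)*(-2)*3542 = -9195 - 1771/17 = -158086/17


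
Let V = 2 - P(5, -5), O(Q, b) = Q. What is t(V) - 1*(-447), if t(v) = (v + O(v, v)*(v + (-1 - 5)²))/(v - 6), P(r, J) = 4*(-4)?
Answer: 1059/2 ≈ 529.50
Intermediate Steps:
P(r, J) = -16
V = 18 (V = 2 - 1*(-16) = 2 + 16 = 18)
t(v) = (v + v*(36 + v))/(-6 + v) (t(v) = (v + v*(v + (-1 - 5)²))/(v - 6) = (v + v*(v + (-6)²))/(-6 + v) = (v + v*(v + 36))/(-6 + v) = (v + v*(36 + v))/(-6 + v))
t(V) - 1*(-447) = 18*(37 + 18)/(-6 + 18) - 1*(-447) = 18*55/12 + 447 = 18*(1/12)*55 + 447 = 165/2 + 447 = 1059/2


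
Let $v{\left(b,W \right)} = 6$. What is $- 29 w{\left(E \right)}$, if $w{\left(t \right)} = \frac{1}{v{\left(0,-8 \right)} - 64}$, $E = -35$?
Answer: $\frac{1}{2} \approx 0.5$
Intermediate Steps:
$w{\left(t \right)} = - \frac{1}{58}$ ($w{\left(t \right)} = \frac{1}{6 - 64} = \frac{1}{-58} = - \frac{1}{58}$)
$- 29 w{\left(E \right)} = \left(-29\right) \left(- \frac{1}{58}\right) = \frac{1}{2}$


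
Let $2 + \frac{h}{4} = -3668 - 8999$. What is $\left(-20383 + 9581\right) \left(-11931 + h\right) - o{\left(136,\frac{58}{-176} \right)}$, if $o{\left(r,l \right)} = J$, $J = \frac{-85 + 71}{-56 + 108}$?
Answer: $\frac{17583301171}{26} \approx 6.7628 \cdot 10^{8}$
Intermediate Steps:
$J = - \frac{7}{26}$ ($J = - \frac{14}{52} = \left(-14\right) \frac{1}{52} = - \frac{7}{26} \approx -0.26923$)
$o{\left(r,l \right)} = - \frac{7}{26}$
$h = -50676$ ($h = -8 + 4 \left(-3668 - 8999\right) = -8 + 4 \left(-12667\right) = -8 - 50668 = -50676$)
$\left(-20383 + 9581\right) \left(-11931 + h\right) - o{\left(136,\frac{58}{-176} \right)} = \left(-20383 + 9581\right) \left(-11931 - 50676\right) - - \frac{7}{26} = \left(-10802\right) \left(-62607\right) + \frac{7}{26} = 676280814 + \frac{7}{26} = \frac{17583301171}{26}$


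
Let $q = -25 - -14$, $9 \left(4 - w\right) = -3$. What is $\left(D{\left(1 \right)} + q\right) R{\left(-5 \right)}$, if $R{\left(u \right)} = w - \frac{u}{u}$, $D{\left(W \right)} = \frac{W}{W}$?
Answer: $- \frac{100}{3} \approx -33.333$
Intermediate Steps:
$w = \frac{13}{3}$ ($w = 4 - - \frac{1}{3} = 4 + \frac{1}{3} = \frac{13}{3} \approx 4.3333$)
$q = -11$ ($q = -25 + 14 = -11$)
$D{\left(W \right)} = 1$
$R{\left(u \right)} = \frac{10}{3}$ ($R{\left(u \right)} = \frac{13}{3} - \frac{u}{u} = \frac{13}{3} - 1 = \frac{10}{3}$)
$\left(D{\left(1 \right)} + q\right) R{\left(-5 \right)} = \left(1 - 11\right) \frac{10}{3} = \left(-10\right) \frac{10}{3} = - \frac{100}{3}$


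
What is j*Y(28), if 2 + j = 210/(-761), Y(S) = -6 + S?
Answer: -38104/761 ≈ -50.071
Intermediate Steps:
j = -1732/761 (j = -2 + 210/(-761) = -2 + 210*(-1/761) = -2 - 210/761 = -1732/761 ≈ -2.2760)
j*Y(28) = -1732*(-6 + 28)/761 = -1732/761*22 = -38104/761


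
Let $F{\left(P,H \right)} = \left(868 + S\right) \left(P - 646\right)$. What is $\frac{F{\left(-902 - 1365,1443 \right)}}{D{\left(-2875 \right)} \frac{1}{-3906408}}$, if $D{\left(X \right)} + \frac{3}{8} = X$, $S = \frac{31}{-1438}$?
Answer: $- \frac{56812761760268448}{16539157} \approx -3.435 \cdot 10^{9}$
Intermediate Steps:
$S = - \frac{31}{1438}$ ($S = 31 \left(- \frac{1}{1438}\right) = - \frac{31}{1438} \approx -0.021558$)
$D{\left(X \right)} = - \frac{3}{8} + X$
$F{\left(P,H \right)} = - \frac{403153419}{719} + \frac{1248153 P}{1438}$ ($F{\left(P,H \right)} = \left(868 - \frac{31}{1438}\right) \left(P - 646\right) = \frac{1248153 \left(-646 + P\right)}{1438} = - \frac{403153419}{719} + \frac{1248153 P}{1438}$)
$\frac{F{\left(-902 - 1365,1443 \right)}}{D{\left(-2875 \right)} \frac{1}{-3906408}} = \frac{- \frac{403153419}{719} + \frac{1248153 \left(-902 - 1365\right)}{1438}}{\left(- \frac{3}{8} - 2875\right) \frac{1}{-3906408}} = \frac{- \frac{403153419}{719} + \frac{1248153 \left(-902 - 1365\right)}{1438}}{\left(- \frac{23003}{8}\right) \left(- \frac{1}{3906408}\right)} = \frac{- \frac{403153419}{719} + \frac{1248153}{1438} \left(-2267\right)}{\frac{23003}{31251264}} = \left(- \frac{403153419}{719} - \frac{2829562851}{1438}\right) \frac{31251264}{23003} = \left(- \frac{3635869689}{1438}\right) \frac{31251264}{23003} = - \frac{56812761760268448}{16539157}$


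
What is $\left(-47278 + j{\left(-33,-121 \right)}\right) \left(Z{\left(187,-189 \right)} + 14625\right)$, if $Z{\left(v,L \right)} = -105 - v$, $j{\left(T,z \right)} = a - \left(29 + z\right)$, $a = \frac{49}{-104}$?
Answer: $- \frac{70337663869}{104} \approx -6.7632 \cdot 10^{8}$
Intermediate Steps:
$a = - \frac{49}{104}$ ($a = 49 \left(- \frac{1}{104}\right) = - \frac{49}{104} \approx -0.47115$)
$j{\left(T,z \right)} = - \frac{3065}{104} - z$ ($j{\left(T,z \right)} = - \frac{49}{104} - \left(29 + z\right) = - \frac{3065}{104} - z$)
$\left(-47278 + j{\left(-33,-121 \right)}\right) \left(Z{\left(187,-189 \right)} + 14625\right) = \left(-47278 - - \frac{9519}{104}\right) \left(\left(-105 - 187\right) + 14625\right) = \left(-47278 + \left(- \frac{3065}{104} + 121\right)\right) \left(\left(-105 - 187\right) + 14625\right) = \left(-47278 + \frac{9519}{104}\right) \left(-292 + 14625\right) = \left(- \frac{4907393}{104}\right) 14333 = - \frac{70337663869}{104}$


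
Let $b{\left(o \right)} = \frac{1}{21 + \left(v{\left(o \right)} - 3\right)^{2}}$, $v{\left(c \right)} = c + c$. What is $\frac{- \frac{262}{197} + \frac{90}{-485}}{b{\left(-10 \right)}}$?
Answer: $- \frac{15928000}{19109} \approx -833.53$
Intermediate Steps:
$v{\left(c \right)} = 2 c$
$b{\left(o \right)} = \frac{1}{21 + \left(-3 + 2 o\right)^{2}}$ ($b{\left(o \right)} = \frac{1}{21 + \left(2 o - 3\right)^{2}} = \frac{1}{21 + \left(-3 + 2 o\right)^{2}}$)
$\frac{- \frac{262}{197} + \frac{90}{-485}}{b{\left(-10 \right)}} = \frac{- \frac{262}{197} + \frac{90}{-485}}{\frac{1}{21 + \left(-3 + 2 \left(-10\right)\right)^{2}}} = \frac{\left(-262\right) \frac{1}{197} + 90 \left(- \frac{1}{485}\right)}{\frac{1}{21 + \left(-3 - 20\right)^{2}}} = \frac{- \frac{262}{197} - \frac{18}{97}}{\frac{1}{21 + \left(-23\right)^{2}}} = - \frac{28960}{19109 \frac{1}{21 + 529}} = - \frac{28960}{19109 \cdot \frac{1}{550}} = - \frac{28960 \frac{1}{\frac{1}{550}}}{19109} = \left(- \frac{28960}{19109}\right) 550 = - \frac{15928000}{19109}$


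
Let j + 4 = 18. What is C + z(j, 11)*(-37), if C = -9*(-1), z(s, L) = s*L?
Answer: -5689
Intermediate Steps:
j = 14 (j = -4 + 18 = 14)
z(s, L) = L*s
C = 9
C + z(j, 11)*(-37) = 9 + (11*14)*(-37) = 9 + 154*(-37) = 9 - 5698 = -5689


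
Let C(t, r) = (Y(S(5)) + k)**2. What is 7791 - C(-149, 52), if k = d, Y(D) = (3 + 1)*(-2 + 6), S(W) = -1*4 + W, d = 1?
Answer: 7502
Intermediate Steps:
S(W) = -4 + W
Y(D) = 16 (Y(D) = 4*4 = 16)
k = 1
C(t, r) = 289 (C(t, r) = (16 + 1)**2 = 17**2 = 289)
7791 - C(-149, 52) = 7791 - 1*289 = 7791 - 289 = 7502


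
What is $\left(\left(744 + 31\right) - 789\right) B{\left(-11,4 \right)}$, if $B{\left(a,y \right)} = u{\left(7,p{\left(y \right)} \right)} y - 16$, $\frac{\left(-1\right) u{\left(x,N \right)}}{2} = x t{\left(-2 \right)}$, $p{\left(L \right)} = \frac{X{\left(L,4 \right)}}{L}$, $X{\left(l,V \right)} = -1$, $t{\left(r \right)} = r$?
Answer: $-1344$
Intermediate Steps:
$p{\left(L \right)} = - \frac{1}{L}$
$u{\left(x,N \right)} = 4 x$ ($u{\left(x,N \right)} = - 2 x \left(-2\right) = - 2 \left(- 2 x\right) = 4 x$)
$B{\left(a,y \right)} = -16 + 28 y$ ($B{\left(a,y \right)} = 4 \cdot 7 y - 16 = 28 y - 16 = -16 + 28 y$)
$\left(\left(744 + 31\right) - 789\right) B{\left(-11,4 \right)} = \left(\left(744 + 31\right) - 789\right) \left(-16 + 28 \cdot 4\right) = \left(775 - 789\right) \left(-16 + 112\right) = \left(-14\right) 96 = -1344$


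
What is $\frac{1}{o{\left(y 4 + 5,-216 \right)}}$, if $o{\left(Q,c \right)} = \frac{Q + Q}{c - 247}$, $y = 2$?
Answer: $- \frac{463}{26} \approx -17.808$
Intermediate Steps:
$o{\left(Q,c \right)} = \frac{2 Q}{-247 + c}$
$\frac{1}{o{\left(y 4 + 5,-216 \right)}} = \frac{1}{2 \left(2 \cdot 4 + 5\right) \frac{1}{-247 - 216}} = \frac{1}{2 \left(8 + 5\right) \frac{1}{-463}} = \frac{1}{2 \cdot 13 \left(- \frac{1}{463}\right)} = \frac{1}{- \frac{26}{463}} = - \frac{463}{26}$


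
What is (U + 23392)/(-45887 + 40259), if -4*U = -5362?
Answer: -49465/11256 ≈ -4.3945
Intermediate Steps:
U = 2681/2 (U = -¼*(-5362) = 2681/2 ≈ 1340.5)
(U + 23392)/(-45887 + 40259) = (2681/2 + 23392)/(-45887 + 40259) = (49465/2)/(-5628) = (49465/2)*(-1/5628) = -49465/11256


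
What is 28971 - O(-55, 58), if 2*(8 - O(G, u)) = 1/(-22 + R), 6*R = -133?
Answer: 7675192/265 ≈ 28963.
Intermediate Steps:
R = -133/6 (R = (1/6)*(-133) = -133/6 ≈ -22.167)
O(G, u) = 2123/265 (O(G, u) = 8 - 1/(2*(-22 - 133/6)) = 8 - 1/(2*(-265/6)) = 8 - 1/2*(-6/265) = 8 + 3/265 = 2123/265)
28971 - O(-55, 58) = 28971 - 1*2123/265 = 28971 - 2123/265 = 7675192/265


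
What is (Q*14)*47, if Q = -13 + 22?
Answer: 5922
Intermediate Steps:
Q = 9
(Q*14)*47 = (9*14)*47 = 126*47 = 5922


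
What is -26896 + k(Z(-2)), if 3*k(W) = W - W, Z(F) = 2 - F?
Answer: -26896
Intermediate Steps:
k(W) = 0 (k(W) = (W - W)/3 = (⅓)*0 = 0)
-26896 + k(Z(-2)) = -26896 + 0 = -26896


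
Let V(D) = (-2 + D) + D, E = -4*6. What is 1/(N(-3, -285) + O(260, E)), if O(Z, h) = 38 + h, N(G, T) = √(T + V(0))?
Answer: 2/69 - I*√287/483 ≈ 0.028986 - 0.035075*I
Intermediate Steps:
E = -24
V(D) = -2 + 2*D
N(G, T) = √(-2 + T) (N(G, T) = √(T + (-2 + 2*0)) = √(T + (-2 + 0)) = √(T - 2) = √(-2 + T))
1/(N(-3, -285) + O(260, E)) = 1/(√(-2 - 285) + (38 - 24)) = 1/(√(-287) + 14) = 1/(I*√287 + 14) = 1/(14 + I*√287)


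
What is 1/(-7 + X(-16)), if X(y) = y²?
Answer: 1/249 ≈ 0.0040161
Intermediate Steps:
1/(-7 + X(-16)) = 1/(-7 + (-16)²) = 1/(-7 + 256) = 1/249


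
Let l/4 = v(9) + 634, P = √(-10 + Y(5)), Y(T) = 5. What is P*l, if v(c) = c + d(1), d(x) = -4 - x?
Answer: 2552*I*√5 ≈ 5706.4*I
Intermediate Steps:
v(c) = -5 + c (v(c) = c + (-4 - 1*1) = c + (-4 - 1) = c - 5 = -5 + c)
P = I*√5 (P = √(-10 + 5) = √(-5) = I*√5 ≈ 2.2361*I)
l = 2552 (l = 4*((-5 + 9) + 634) = 4*(4 + 634) = 4*638 = 2552)
P*l = (I*√5)*2552 = 2552*I*√5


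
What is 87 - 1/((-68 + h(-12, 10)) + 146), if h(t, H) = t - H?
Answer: 4871/56 ≈ 86.982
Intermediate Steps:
87 - 1/((-68 + h(-12, 10)) + 146) = 87 - 1/((-68 + (-12 - 1*10)) + 146) = 87 - 1/((-68 + (-12 - 10)) + 146) = 87 - 1/((-68 - 22) + 146) = 87 - 1/(-90 + 146) = 87 - 1/56 = 4871/56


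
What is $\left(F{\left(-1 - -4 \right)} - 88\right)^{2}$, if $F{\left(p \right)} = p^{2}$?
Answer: $6241$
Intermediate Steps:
$\left(F{\left(-1 - -4 \right)} - 88\right)^{2} = \left(\left(-1 - -4\right)^{2} - 88\right)^{2} = \left(\left(-1 + 4\right)^{2} - 88\right)^{2} = \left(3^{2} - 88\right)^{2} = \left(9 - 88\right)^{2} = \left(-79\right)^{2} = 6241$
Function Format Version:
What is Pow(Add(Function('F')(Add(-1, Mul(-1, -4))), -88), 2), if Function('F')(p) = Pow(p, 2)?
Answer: 6241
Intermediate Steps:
Pow(Add(Function('F')(Add(-1, Mul(-1, -4))), -88), 2) = Pow(Add(Pow(Add(-1, Mul(-1, -4)), 2), -88), 2) = Pow(Add(Pow(Add(-1, 4), 2), -88), 2) = Pow(Add(Pow(3, 2), -88), 2) = Pow(Add(9, -88), 2) = Pow(-79, 2) = 6241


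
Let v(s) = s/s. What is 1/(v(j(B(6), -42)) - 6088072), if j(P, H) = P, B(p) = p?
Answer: -1/6088071 ≈ -1.6426e-7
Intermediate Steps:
v(s) = 1
1/(v(j(B(6), -42)) - 6088072) = 1/(1 - 6088072) = 1/(-6088071) = -1/6088071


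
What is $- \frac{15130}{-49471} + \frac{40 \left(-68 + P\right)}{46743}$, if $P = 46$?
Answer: $\frac{663687110}{2312422953} \approx 0.28701$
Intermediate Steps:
$- \frac{15130}{-49471} + \frac{40 \left(-68 + P\right)}{46743} = - \frac{15130}{-49471} + \frac{40 \left(-68 + 46\right)}{46743} = \left(-15130\right) \left(- \frac{1}{49471}\right) + 40 \left(-22\right) \frac{1}{46743} = \frac{15130}{49471} - \frac{880}{46743} = \frac{663687110}{2312422953}$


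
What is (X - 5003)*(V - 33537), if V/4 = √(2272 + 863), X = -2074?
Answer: 237341349 - 28308*√3135 ≈ 2.3576e+8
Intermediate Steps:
V = 4*√3135 (V = 4*√(2272 + 863) = 4*√3135 ≈ 223.96)
(X - 5003)*(V - 33537) = (-2074 - 5003)*(4*√3135 - 33537) = -7077*(-33537 + 4*√3135) = 237341349 - 28308*√3135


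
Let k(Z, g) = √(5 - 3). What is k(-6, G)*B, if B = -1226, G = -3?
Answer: -1226*√2 ≈ -1733.8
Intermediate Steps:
k(Z, g) = √2
k(-6, G)*B = √2*(-1226) = -1226*√2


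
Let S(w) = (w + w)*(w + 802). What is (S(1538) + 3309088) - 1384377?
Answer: 9122551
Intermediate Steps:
S(w) = 2*w*(802 + w) (S(w) = (2*w)*(802 + w) = 2*w*(802 + w))
(S(1538) + 3309088) - 1384377 = (2*1538*(802 + 1538) + 3309088) - 1384377 = (2*1538*2340 + 3309088) - 1384377 = (7197840 + 3309088) - 1384377 = 10506928 - 1384377 = 9122551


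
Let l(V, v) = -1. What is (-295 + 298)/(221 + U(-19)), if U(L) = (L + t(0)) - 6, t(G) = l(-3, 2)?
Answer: 1/65 ≈ 0.015385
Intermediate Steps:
t(G) = -1
U(L) = -7 + L (U(L) = (L - 1) - 6 = (-1 + L) - 6 = -7 + L)
(-295 + 298)/(221 + U(-19)) = (-295 + 298)/(221 + (-7 - 19)) = 3/(221 - 26) = 3/195 = (1/195)*3 = 1/65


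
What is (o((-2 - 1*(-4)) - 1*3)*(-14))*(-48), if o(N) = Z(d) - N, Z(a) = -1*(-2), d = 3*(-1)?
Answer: 2016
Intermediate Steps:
d = -3
Z(a) = 2
o(N) = 2 - N
(o((-2 - 1*(-4)) - 1*3)*(-14))*(-48) = ((2 - ((-2 - 1*(-4)) - 1*3))*(-14))*(-48) = ((2 - ((-2 + 4) - 3))*(-14))*(-48) = ((2 - (2 - 3))*(-14))*(-48) = ((2 - 1*(-1))*(-14))*(-48) = ((2 + 1)*(-14))*(-48) = (3*(-14))*(-48) = -42*(-48) = 2016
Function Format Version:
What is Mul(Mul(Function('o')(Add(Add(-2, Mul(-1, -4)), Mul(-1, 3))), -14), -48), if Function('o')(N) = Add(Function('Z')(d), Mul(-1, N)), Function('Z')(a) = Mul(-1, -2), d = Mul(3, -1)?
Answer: 2016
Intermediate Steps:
d = -3
Function('Z')(a) = 2
Function('o')(N) = Add(2, Mul(-1, N))
Mul(Mul(Function('o')(Add(Add(-2, Mul(-1, -4)), Mul(-1, 3))), -14), -48) = Mul(Mul(Add(2, Mul(-1, Add(Add(-2, Mul(-1, -4)), Mul(-1, 3)))), -14), -48) = Mul(Mul(Add(2, Mul(-1, Add(Add(-2, 4), -3))), -14), -48) = Mul(Mul(Add(2, Mul(-1, Add(2, -3))), -14), -48) = Mul(Mul(Add(2, Mul(-1, -1)), -14), -48) = Mul(Mul(Add(2, 1), -14), -48) = Mul(Mul(3, -14), -48) = Mul(-42, -48) = 2016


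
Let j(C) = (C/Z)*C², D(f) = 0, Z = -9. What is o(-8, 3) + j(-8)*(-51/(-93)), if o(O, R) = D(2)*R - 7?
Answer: 6751/279 ≈ 24.197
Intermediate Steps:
o(O, R) = -7 (o(O, R) = 0*R - 7 = 0 - 7 = -7)
j(C) = -C³/9 (j(C) = (C/(-9))*C² = (C*(-⅑))*C² = (-C/9)*C² = -C³/9)
o(-8, 3) + j(-8)*(-51/(-93)) = -7 + (-⅑*(-8)³)*(-51/(-93)) = -7 + (-⅑*(-512))*(-51*(-1/93)) = -7 + (512/9)*(17/31) = -7 + 8704/279 = 6751/279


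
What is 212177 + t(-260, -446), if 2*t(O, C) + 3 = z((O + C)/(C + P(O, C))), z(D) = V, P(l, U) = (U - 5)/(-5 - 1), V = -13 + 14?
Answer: 212176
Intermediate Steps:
V = 1
P(l, U) = ⅚ - U/6 (P(l, U) = (-5 + U)/(-6) = (-5 + U)*(-⅙) = ⅚ - U/6)
z(D) = 1
t(O, C) = -1 (t(O, C) = -3/2 + (½)*1 = -3/2 + ½ = -1)
212177 + t(-260, -446) = 212177 - 1 = 212176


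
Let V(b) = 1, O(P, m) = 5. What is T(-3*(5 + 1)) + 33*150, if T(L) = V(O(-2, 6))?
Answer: 4951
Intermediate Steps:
T(L) = 1
T(-3*(5 + 1)) + 33*150 = 1 + 33*150 = 1 + 4950 = 4951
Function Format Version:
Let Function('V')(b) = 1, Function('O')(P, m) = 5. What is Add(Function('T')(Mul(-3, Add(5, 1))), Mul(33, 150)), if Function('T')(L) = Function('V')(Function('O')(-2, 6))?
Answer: 4951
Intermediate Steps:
Function('T')(L) = 1
Add(Function('T')(Mul(-3, Add(5, 1))), Mul(33, 150)) = Add(1, Mul(33, 150)) = Add(1, 4950) = 4951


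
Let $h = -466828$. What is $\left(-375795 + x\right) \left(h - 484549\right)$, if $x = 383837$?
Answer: $-7650973834$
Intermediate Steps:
$\left(-375795 + x\right) \left(h - 484549\right) = \left(-375795 + 383837\right) \left(-466828 - 484549\right) = 8042 \left(-951377\right) = -7650973834$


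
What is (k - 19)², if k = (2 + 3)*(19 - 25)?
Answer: 2401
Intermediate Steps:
k = -30 (k = 5*(-6) = -30)
(k - 19)² = (-30 - 19)² = (-49)² = 2401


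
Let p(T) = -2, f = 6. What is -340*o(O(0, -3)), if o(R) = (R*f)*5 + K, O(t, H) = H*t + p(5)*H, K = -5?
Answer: -59500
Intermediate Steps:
O(t, H) = -2*H + H*t (O(t, H) = H*t - 2*H = -2*H + H*t)
o(R) = -5 + 30*R (o(R) = (R*6)*5 - 5 = (6*R)*5 - 5 = 30*R - 5 = -5 + 30*R)
-340*o(O(0, -3)) = -340*(-5 + 30*(-3*(-2 + 0))) = -340*(-5 + 30*(-3*(-2))) = -340*(-5 + 30*6) = -340*(-5 + 180) = -340*175 = -59500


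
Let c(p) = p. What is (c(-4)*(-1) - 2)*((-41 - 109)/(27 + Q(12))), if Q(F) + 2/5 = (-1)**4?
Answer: -250/23 ≈ -10.870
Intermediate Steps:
Q(F) = 3/5 (Q(F) = -2/5 + (-1)**4 = -2/5 + 1 = 3/5)
(c(-4)*(-1) - 2)*((-41 - 109)/(27 + Q(12))) = (-4*(-1) - 2)*((-41 - 109)/(27 + 3/5)) = (4 - 2)*(-150/138/5) = 2*(-150*5/138) = 2*(-125/23) = -250/23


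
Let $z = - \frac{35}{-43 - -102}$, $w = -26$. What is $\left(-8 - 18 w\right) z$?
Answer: $- \frac{16100}{59} \approx -272.88$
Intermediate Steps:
$z = - \frac{35}{59}$ ($z = - \frac{35}{-43 + 102} = - \frac{35}{59} \approx -0.59322$)
$\left(-8 - 18 w\right) z = \left(-8 - -468\right) \left(- \frac{35}{59}\right) = \left(-8 + 468\right) \left(- \frac{35}{59}\right) = 460 \left(- \frac{35}{59}\right) = - \frac{16100}{59}$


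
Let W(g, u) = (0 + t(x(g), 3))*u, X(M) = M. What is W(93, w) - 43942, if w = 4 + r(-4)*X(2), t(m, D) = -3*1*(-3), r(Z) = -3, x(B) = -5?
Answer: -43960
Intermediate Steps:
t(m, D) = 9 (t(m, D) = -3*(-3) = 9)
w = -2 (w = 4 - 3*2 = 4 - 6 = -2)
W(g, u) = 9*u (W(g, u) = (0 + 9)*u = 9*u)
W(93, w) - 43942 = 9*(-2) - 43942 = -18 - 43942 = -43960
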